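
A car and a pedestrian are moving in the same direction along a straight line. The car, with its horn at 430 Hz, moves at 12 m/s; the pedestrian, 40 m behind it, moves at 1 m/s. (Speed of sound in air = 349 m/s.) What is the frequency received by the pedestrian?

417 Hz

The pedestrian is behind, so the car is moving away from it while the pedestrian is moving toward the car.
With source receding and observer approaching, f' = f · (v + v_o)/(v + v_s).
f' = 430 × (349 + 1)/(349 + 12) = 430 × 350/361 ≈ 417 Hz.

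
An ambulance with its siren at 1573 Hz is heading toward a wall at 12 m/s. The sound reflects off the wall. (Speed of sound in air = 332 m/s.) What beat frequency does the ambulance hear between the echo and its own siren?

118 Hz

The wall receives the sound from a moving source: f₁ = f₀ · v/(v − v_e) = 1573 × 332/320 ≈ 1632.0 Hz.
On the return leg the ambulance is a moving observer: f₂ = f₁ · (v + v_e)/v = 1632.0 × 344/332 ≈ 1691.0 Hz.
Equivalently f₂ = f₀ · (v + v_e)/(v − v_e).
Beat against the emitted tone: |f₂ − f₀| = 2v_e·f₀/(v − v_e) = 2 × 12 × 1573/320 ≈ 118 Hz.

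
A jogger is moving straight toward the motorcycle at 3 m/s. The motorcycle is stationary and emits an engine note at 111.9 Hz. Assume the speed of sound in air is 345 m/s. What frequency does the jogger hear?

113 Hz

Only the observer moves, toward the source, so f' = f · (v + v_o)/v.
f' = 111.9 × (345 + 3)/345 = 111.9 × 348/345 ≈ 113 Hz.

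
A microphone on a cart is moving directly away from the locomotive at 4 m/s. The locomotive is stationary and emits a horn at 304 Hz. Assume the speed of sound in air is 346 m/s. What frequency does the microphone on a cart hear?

Moving observer, stationary source: f' = f · (v − v_o)/v.
f' = 304 × (346 − 4)/346 = 304 × 342/346 ≈ 300 Hz.

300 Hz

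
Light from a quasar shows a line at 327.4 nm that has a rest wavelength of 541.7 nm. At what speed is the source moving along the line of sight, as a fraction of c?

λ'/λ₀ = 0.6044 < 1 (blueshift), so the source is approaching.
λ'/λ₀ = √((1 − β)/(1 + β)) for an approaching source ⇒ β = (1 − r²)/(1 + r²) with r = λ'/λ₀.
β = (1 − 0.3653)/(1 + 0.3653) ≈ 0.465.

0.465c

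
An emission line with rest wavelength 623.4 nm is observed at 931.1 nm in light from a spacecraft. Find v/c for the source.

λ'/λ₀ = 1.4936 > 1 (redshift), so the source is receding.
λ'/λ₀ = √((1 + β)/(1 − β)) for a receding source ⇒ β = (r² − 1)/(r² + 1) with r = λ'/λ₀.
β = (2.2308 − 1)/(2.2308 + 1) ≈ 0.381.

0.381c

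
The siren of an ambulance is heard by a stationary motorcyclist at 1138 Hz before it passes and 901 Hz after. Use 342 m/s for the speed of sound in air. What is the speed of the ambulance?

f₁/f₂ = (v + v_s)/(v − v_s), so v_s = v · (f₁ − f₂)/(f₁ + f₂).
v_s = 342 × (1138 − 901)/(1138 + 901) = 342 × 237/2039 ≈ 40 m/s.

40 m/s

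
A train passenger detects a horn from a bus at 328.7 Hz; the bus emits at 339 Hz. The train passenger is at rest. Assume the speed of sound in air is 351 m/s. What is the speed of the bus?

11.0 m/s

f' < f, so the bus is receding.
f' = f · v/(v + v_s) ⇒ v_s = v · |1 − f/f'|.
v_s = 351 × |1 − 339/328.7| = 351 × 0.03134 ≈ 11.0 m/s.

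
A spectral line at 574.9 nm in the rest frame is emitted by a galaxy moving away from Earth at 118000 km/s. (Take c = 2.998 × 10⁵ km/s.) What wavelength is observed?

β = v/c = 118000/299800 = 0.3936.
Relativistic Doppler for wavelength: λ' = λ₀ · √((1 + β)/(1 − β)).
λ' = 574.9 × √(1.3936/0.6064) = 574.9 × 1.51596 ≈ 871.5 nm.

871.5 nm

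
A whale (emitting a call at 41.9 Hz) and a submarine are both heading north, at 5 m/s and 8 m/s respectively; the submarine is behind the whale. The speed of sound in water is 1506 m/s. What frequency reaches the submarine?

42.0 Hz

The submarine is behind, so the whale is moving away from it while the submarine is moving toward the whale.
With source receding and observer approaching, f' = f · (v + v_o)/(v + v_s).
f' = 41.9 × (1506 + 8)/(1506 + 5) = 41.9 × 1514/1511 ≈ 42.0 Hz.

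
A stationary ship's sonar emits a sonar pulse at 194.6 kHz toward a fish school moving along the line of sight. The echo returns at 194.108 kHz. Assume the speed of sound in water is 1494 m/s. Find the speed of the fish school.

1.89 m/s

Double Doppler shift off a moving reflector: f₂ = f₀ · (v + u)/(v − u) (u > 0 toward emitter).
Rearranging, u = v · (f₂ − f₀)/(f₂ + f₀) = 1494 × -0.492/388.708 ≈ -1.89 m/s.
So the fish school is moving at 1.89 m/s away from the emitter.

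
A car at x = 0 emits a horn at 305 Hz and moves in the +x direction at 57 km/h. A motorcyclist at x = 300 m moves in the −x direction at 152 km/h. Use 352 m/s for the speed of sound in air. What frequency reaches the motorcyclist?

358 Hz

57 km/h = 15.83 m/s; 152 km/h = 42.22 m/s.
The observer lies on the +x side, so the source is heading toward the observer and the observer is heading toward the source.
General Doppler shift: f' = f · (v + v_o)/(v − v_s).
f' = 305 × (352 + 42.22)/(352 − 15.83) = 305 × 394.22/336.17 ≈ 358 Hz.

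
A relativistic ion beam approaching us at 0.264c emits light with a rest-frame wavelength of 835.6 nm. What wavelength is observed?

Relativistic Doppler for wavelength: λ' = λ₀ · √((1 − β)/(1 + β)).
λ' = 835.6 × √(0.7360/1.2640) = 835.6 × 0.76307 ≈ 637.6 nm.

637.6 nm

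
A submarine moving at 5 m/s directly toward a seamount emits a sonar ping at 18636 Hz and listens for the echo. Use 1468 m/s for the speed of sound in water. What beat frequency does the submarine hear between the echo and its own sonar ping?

The seamount receives the sound from a moving source: f₁ = f₀ · v/(v − v_e) = 18636 × 1468/1463 ≈ 18699.7 Hz.
On the return leg the submarine is a moving observer: f₂ = f₁ · (v + v_e)/v = 18699.7 × 1473/1468 ≈ 18763.4 Hz.
Equivalently f₂ = f₀ · (v + v_e)/(v − v_e).
Beat against the emitted tone: |f₂ − f₀| = 2v_e·f₀/(v − v_e) = 2 × 5 × 18636/1463 ≈ 127 Hz.

127 Hz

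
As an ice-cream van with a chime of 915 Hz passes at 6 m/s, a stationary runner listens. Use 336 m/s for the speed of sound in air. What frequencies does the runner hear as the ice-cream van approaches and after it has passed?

932 Hz approaching; 899 Hz receding

Approaching: f₁ = f · v/(v − v_s) = 915 × 336/330 ≈ 932 Hz.
Receding: f₂ = f · v/(v + v_s) = 915 × 336/342 ≈ 899 Hz.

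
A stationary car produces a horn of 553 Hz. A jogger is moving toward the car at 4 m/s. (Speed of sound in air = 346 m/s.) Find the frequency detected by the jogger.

559 Hz

Moving observer, stationary source: f' = f · (v + v_o)/v.
f' = 553 × (346 + 4)/346 = 553 × 350/346 ≈ 559 Hz.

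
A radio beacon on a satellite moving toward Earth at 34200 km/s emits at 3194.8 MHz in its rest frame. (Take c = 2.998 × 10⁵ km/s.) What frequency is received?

β = v/c = 34200/299800 = 0.1141.
Relativistic Doppler for frequency: f' = f₀ · √((1 + β)/(1 − β)).
f' = 3194.8 × √(1.1141/0.8859) = 3194.8 × 1.12140 ≈ 3582.6 MHz.

3582.6 MHz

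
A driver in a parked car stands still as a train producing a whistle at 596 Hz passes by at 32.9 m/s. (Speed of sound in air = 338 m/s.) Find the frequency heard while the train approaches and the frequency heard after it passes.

Approaching: f₁ = f · v/(v − v_s) = 596 × 338/305.1 ≈ 660 Hz.
Receding: f₂ = f · v/(v + v_s) = 596 × 338/370.9 ≈ 543 Hz.

660 Hz approaching; 543 Hz receding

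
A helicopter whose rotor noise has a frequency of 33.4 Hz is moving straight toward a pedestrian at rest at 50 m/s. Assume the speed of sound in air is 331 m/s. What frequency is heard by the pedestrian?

39.3 Hz

Moving source, stationary observer: f' = f · v/(v − v_s) since the source is approaching.
f' = 33.4 × 331/(331 − 50) = 33.4 × 331/281 ≈ 39.3 Hz.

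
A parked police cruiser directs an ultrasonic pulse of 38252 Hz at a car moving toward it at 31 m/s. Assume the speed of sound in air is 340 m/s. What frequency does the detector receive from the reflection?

At the car (a moving observer), f₁ = f₀ · (v + u)/v = 38252 × 371/340 ≈ 41740 Hz.
On reflection it acts as a source moving toward the stationary detector: f₂ = f₁ · v/(v − u) = 41740 × 340/309 ≈ 45927 Hz.
Equivalently f₂ = f₀ · (v + u)/(v − u).

45927 Hz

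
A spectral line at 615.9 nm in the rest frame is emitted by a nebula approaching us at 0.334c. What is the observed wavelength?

Relativistic Doppler for wavelength: λ' = λ₀ · √((1 − β)/(1 + β)).
λ' = 615.9 × √(0.6660/1.3340) = 615.9 × 0.70658 ≈ 435.2 nm.

435.2 nm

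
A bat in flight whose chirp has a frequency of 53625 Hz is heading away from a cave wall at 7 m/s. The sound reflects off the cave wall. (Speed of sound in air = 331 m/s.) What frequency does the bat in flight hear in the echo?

The cave wall receives the sound from a moving source: f₁ = f₀ · v/(v + v_e) = 53625 × 331/338 ≈ 52514 Hz.
On the return leg the bat in flight is a moving observer: f₂ = f₁ · (v − v_e)/v = 52514 × 324/331 ≈ 51404 Hz.

51404 Hz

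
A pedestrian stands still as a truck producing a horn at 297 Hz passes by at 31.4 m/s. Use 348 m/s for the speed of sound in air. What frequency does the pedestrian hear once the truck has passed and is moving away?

Receding: f₂ = f · v/(v + v_s) = 297 × 348/379.4 ≈ 272 Hz.

272 Hz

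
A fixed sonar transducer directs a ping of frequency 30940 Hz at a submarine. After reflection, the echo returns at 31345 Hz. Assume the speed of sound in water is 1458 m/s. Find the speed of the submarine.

9.5 m/s

Double Doppler shift off a moving reflector: f₂ = f₀ · (v + u)/(v − u) (u > 0 toward emitter).
Rearranging, u = v · (f₂ − f₀)/(f₂ + f₀) = 1458 × 405/62285 ≈ 9.5 m/s.
So the submarine is moving at 9.5 m/s toward the emitter.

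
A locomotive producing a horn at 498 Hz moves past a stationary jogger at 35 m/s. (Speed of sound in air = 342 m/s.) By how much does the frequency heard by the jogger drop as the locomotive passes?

Approaching: f₁ = f · v/(v − v_s) = 498 × 342/307 ≈ 555 Hz.
Receding: f₂ = f · v/(v + v_s) = 498 × 342/377 ≈ 452 Hz.
Drop: f₁ − f₂ = 2f·v·v_s/(v² − v_s²) = 2 × 498 × 342 × 35/(342² − 35²) ≈ 103 Hz.

103 Hz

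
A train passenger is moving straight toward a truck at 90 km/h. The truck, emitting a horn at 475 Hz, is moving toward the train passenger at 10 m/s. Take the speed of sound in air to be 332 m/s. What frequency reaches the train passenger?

527 Hz

90 km/h = 25 m/s.
Both move, so f' = f · (v + v_o)/(v − v_s).
f' = 475 × (332 + 25)/(332 − 10) = 475 × 357/322 ≈ 527 Hz.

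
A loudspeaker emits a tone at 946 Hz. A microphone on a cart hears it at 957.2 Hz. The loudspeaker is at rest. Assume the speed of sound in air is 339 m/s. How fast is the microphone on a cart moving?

f' > f, so the microphone on a cart is approaching.
f' = f · (v + v_o)/v ⇒ v_o = v · |f'/f − 1|.
v_o = 339 × |957.2/946 − 1| = 339 × 0.01184 ≈ 4.0 m/s.

4.0 m/s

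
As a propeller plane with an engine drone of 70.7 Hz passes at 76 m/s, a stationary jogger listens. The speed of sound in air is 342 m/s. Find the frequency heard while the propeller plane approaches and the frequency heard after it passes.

Approaching: f₁ = f · v/(v − v_s) = 70.7 × 342/266 ≈ 91 Hz.
Receding: f₂ = f · v/(v + v_s) = 70.7 × 342/418 ≈ 58 Hz.

91 Hz approaching; 58 Hz receding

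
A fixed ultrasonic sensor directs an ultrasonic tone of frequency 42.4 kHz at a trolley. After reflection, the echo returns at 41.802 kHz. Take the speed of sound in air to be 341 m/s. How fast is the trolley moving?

2.42 m/s

Double Doppler shift off a moving reflector: f₂ = f₀ · (v + u)/(v − u) (u > 0 toward emitter).
Rearranging, u = v · (f₂ − f₀)/(f₂ + f₀) = 341 × -0.598/84.202 ≈ -2.42 m/s.
So the trolley is moving at 2.42 m/s away from the emitter.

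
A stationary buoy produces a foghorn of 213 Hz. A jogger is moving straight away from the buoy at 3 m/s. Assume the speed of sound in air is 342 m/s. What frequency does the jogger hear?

Only the observer moves, away from the source, so f' = f · (v − v_o)/v.
f' = 213 × (342 − 3)/342 = 213 × 339/342 ≈ 211 Hz.

211 Hz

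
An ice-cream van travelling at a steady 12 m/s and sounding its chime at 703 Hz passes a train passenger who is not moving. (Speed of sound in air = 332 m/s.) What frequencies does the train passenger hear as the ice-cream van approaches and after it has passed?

729 Hz approaching; 678 Hz receding

Approaching: f₁ = f · v/(v − v_s) = 703 × 332/320 ≈ 729 Hz.
Receding: f₂ = f · v/(v + v_s) = 703 × 332/344 ≈ 678 Hz.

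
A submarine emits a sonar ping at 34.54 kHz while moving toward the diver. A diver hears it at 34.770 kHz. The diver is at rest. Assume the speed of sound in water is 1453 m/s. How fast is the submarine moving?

f' = f · v/(v − v_s) ⇒ v_s = v · |1 − f/f'|.
v_s = 1453 × |1 − 34.54/34.770| = 1453 × 0.006615 ≈ 9.6 m/s.

9.6 m/s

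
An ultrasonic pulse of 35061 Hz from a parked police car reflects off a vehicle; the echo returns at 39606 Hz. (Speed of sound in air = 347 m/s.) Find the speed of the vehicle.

Double Doppler shift off a moving reflector: f₂ = f₀ · (v + u)/(v − u) (u > 0 toward emitter).
Rearranging, u = v · (f₂ − f₀)/(f₂ + f₀) = 347 × 4545/74667 ≈ 21.1 m/s.
So the vehicle is moving at 21.1 m/s toward the emitter.

21.1 m/s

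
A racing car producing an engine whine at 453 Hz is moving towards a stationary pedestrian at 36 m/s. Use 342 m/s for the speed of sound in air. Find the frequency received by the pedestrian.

506 Hz

With the source moving toward a stationary observer, f' = f · v/(v − v_s).
f' = 453 × 342/(342 − 36) = 453 × 342/306 ≈ 506 Hz.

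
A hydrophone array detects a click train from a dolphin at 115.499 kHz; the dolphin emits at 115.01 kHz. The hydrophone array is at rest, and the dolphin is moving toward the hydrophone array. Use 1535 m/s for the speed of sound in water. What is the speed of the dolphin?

6.5 m/s

f' = f · v/(v − v_s) ⇒ v_s = v · |1 − f/f'|.
v_s = 1535 × |1 − 115.01/115.499| = 1535 × 0.004234 ≈ 6.5 m/s.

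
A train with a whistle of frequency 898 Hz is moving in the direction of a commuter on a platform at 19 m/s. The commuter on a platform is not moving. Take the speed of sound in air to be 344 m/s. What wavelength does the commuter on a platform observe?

With the source moving toward a stationary observer, f' = f · v/(v − v_s).
f' = 898 × 344/(344 − 19) ≈ 950 Hz.
λ' = v/f' = 344/950.498 ≈ 36.2 cm.

36.2 cm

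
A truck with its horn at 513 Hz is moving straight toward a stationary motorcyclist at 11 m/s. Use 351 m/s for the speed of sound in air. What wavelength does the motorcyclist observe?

With the source moving toward a stationary observer, f' = f · v/(v − v_s).
f' = 513 × 351/(351 − 11) ≈ 530 Hz.
λ' = v/f' = 351/529.597 ≈ 66.3 cm.

66.3 cm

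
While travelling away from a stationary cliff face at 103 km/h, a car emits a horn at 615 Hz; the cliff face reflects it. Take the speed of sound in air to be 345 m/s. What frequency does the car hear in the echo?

521 Hz

103 km/h = 28.61 m/s.
The cliff face receives the sound from a moving source: f₁ = f₀ · v/(v + v_e) = 615 × 345/373.61 ≈ 568 Hz.
On the return leg the car is a moving observer: f₂ = f₁ · (v − v_e)/v = 568 × 316.39/345 ≈ 521 Hz.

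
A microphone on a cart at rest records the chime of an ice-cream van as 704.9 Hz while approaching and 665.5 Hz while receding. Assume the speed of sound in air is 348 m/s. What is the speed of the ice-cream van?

10.0 m/s

f₁/f₂ = (v + v_s)/(v − v_s), so v_s = v · (f₁ − f₂)/(f₁ + f₂).
v_s = 348 × (704.9 − 665.5)/(704.9 + 665.5) = 348 × 39.4/1370.4 ≈ 10.0 m/s.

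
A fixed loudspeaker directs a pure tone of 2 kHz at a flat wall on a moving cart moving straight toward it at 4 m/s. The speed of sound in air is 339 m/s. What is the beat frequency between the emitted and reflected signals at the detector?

At the flat wall on a moving cart (a moving observer), f₁ = f₀ · (v + u)/v = 2 × 343/339 ≈ 2.0236 kHz.
The reflection then acts as a moving source: f₂ = f₁ · v/(v − u) ≈ 2.0478 kHz.
Equivalently f₂ = f₀ · (v + u)/(v − u).
Beat frequency (with f₀ = 2000 Hz): |f₂ − f₀| = 2u·f₀/(v − u) = 2 × 4 × 2000/335 ≈ 47.8 Hz.

47.8 Hz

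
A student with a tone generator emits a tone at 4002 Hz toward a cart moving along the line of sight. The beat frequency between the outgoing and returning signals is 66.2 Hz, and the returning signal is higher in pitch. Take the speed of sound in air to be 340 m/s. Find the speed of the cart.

2.79 m/s

Double Doppler shift off a moving reflector: f₂ = f₀ · (v + u)/(v − u) (u > 0 toward emitter).
Returning signal is higher, so f₂ = f₀ + Δf = 4002 + 66.2 = 4068.2 Hz.
Rearranging, u = v · (f₂ − f₀)/(f₂ + f₀) = 340 × 66.2/8070.2 ≈ 2.79 m/s.
So the cart is moving at 2.79 m/s toward the emitter.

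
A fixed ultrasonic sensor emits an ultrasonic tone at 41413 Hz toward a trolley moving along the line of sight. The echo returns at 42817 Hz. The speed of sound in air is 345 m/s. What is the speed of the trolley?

Double Doppler shift off a moving reflector: f₂ = f₀ · (v + u)/(v − u) (u > 0 toward emitter).
Rearranging, u = v · (f₂ − f₀)/(f₂ + f₀) = 345 × 1404/84230 ≈ 5.8 m/s.
So the trolley is moving at 5.8 m/s toward the emitter.

5.8 m/s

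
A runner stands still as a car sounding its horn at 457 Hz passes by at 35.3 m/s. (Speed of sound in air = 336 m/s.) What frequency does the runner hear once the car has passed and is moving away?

414 Hz

Receding: f₂ = f · v/(v + v_s) = 457 × 336/371.3 ≈ 414 Hz.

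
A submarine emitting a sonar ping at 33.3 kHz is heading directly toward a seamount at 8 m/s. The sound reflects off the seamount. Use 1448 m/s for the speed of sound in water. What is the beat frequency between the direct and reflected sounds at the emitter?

370 Hz

The seamount receives the sound from a moving source: f₁ = f₀ · v/(v − v_e) = 33.3 × 1448/1440 ≈ 33.485 kHz.
On the return leg the submarine is a moving observer: f₂ = f₁ · (v + v_e)/v = 33.485 × 1456/1448 ≈ 33.670 kHz.
Equivalently f₂ = f₀ · (v + v_e)/(v − v_e).
Beat against the emitted tone (with f₀ = 33300 Hz): |f₂ − f₀| = 2v_e·f₀/(v − v_e) = 2 × 8 × 33300/1440 ≈ 370 Hz.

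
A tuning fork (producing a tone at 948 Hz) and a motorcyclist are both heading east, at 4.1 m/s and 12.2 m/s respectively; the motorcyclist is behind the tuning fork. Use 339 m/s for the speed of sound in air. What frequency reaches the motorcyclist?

The motorcyclist is behind, so the tuning fork is moving away from it while the motorcyclist is moving toward the tuning fork.
General Doppler shift: f' = f · (v + v_o)/(v + v_s).
f' = 948 × (339 + 12.2)/(339 + 4.1) = 948 × 351.2/343.1 ≈ 970 Hz.

970 Hz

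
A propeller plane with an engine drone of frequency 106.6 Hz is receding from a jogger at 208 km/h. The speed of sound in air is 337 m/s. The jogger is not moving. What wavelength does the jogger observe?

208 km/h = 57.78 m/s.
Only the source moves, away from the listener, so f' = f · v/(v + v_s).
f' = 106.6 × 337/(337 + 57.78) ≈ 91 Hz.
λ' = v/f' = 337/90.9985 ≈ 3.70 m.

3.70 m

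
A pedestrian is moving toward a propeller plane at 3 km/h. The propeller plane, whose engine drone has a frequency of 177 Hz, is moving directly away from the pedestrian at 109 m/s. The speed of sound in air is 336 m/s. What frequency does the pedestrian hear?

134 Hz

3 km/h = 0.8333 m/s.
Both move, so f' = f · (v + v_o)/(v + v_s).
f' = 177 × (336 + 0.8333)/(336 + 109) = 177 × 336.83/445 ≈ 134 Hz.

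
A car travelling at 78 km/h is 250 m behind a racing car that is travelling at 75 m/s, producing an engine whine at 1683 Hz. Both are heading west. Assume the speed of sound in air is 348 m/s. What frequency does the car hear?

1471 Hz

78 km/h = 21.67 m/s.
The car is behind, so the racing car is moving away from it while the car is moving toward the racing car.
General Doppler shift: f' = f · (v + v_o)/(v + v_s).
f' = 1683 × (348 + 21.67)/(348 + 75) = 1683 × 369.67/423 ≈ 1471 Hz.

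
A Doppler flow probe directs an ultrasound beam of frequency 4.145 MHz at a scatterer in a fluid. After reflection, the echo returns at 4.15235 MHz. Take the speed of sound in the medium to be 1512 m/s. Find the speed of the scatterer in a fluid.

Double Doppler shift off a moving reflector: f₂ = f₀ · (v + u)/(v − u) (u > 0 toward emitter).
Rearranging, u = v · (f₂ − f₀)/(f₂ + f₀) = 1512 × 0.00735/8.29735 ≈ 1.34 m/s.
So the scatterer in a fluid is moving at 1.34 m/s toward the emitter.

1.34 m/s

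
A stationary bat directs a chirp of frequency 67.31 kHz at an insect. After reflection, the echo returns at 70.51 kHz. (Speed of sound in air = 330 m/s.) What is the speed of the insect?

7.7 m/s

Double Doppler shift off a moving reflector: f₂ = f₀ · (v + u)/(v − u) (u > 0 toward emitter).
Rearranging, u = v · (f₂ − f₀)/(f₂ + f₀) = 330 × 3.20/137.82 ≈ 7.7 m/s.
So the insect is moving at 7.7 m/s toward the emitter.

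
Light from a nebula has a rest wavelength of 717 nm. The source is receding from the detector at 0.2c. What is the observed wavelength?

878.1 nm

Relativistic Doppler for wavelength: λ' = λ₀ · √((1 + β)/(1 − β)).
λ' = 717 × √(1.2000/0.8000) = 717 × 1.22474 ≈ 878.1 nm.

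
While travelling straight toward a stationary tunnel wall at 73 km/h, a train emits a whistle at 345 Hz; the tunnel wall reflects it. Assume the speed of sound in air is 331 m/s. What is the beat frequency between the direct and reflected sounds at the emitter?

73 km/h = 20.28 m/s.
The tunnel wall receives the sound from a moving source: f₁ = f₀ · v/(v − v_e) = 345 × 331/310.72 ≈ 367.5 Hz.
On the return leg the train is a moving observer: f₂ = f₁ · (v + v_e)/v = 367.5 × 351.28/331 ≈ 390.0 Hz.
Equivalently f₂ = f₀ · (v + v_e)/(v − v_e).
Beat against the emitted tone: |f₂ − f₀| = 2v_e·f₀/(v − v_e) = 2 × 20.28 × 345/310.72 ≈ 45.0 Hz.

45.0 Hz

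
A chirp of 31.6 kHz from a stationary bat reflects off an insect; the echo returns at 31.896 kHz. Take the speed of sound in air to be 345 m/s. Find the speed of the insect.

1.61 m/s

Double Doppler shift off a moving reflector: f₂ = f₀ · (v + u)/(v − u) (u > 0 toward emitter).
Rearranging, u = v · (f₂ − f₀)/(f₂ + f₀) = 345 × 0.296/63.496 ≈ 1.61 m/s.
So the insect is moving at 1.61 m/s toward the emitter.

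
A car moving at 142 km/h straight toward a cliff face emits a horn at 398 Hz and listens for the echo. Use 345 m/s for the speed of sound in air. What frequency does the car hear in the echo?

501 Hz

142 km/h = 39.44 m/s.
The cliff face receives the sound from a moving source: f₁ = f₀ · v/(v − v_e) = 398 × 345/305.56 ≈ 449 Hz.
On the return leg the car is a moving observer: f₂ = f₁ · (v + v_e)/v = 449 × 384.44/345 ≈ 501 Hz.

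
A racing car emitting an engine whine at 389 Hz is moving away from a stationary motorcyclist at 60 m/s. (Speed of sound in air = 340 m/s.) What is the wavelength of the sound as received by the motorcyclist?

Moving source, stationary observer: f' = f · v/(v + v_s) since the source is receding.
f' = 389 × 340/(340 + 60) ≈ 331 Hz.
λ' = v/f' = 340/330.65 ≈ 1.03 m.

1.03 m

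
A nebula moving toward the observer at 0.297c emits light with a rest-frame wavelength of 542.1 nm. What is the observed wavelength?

Relativistic Doppler for wavelength: λ' = λ₀ · √((1 − β)/(1 + β)).
λ' = 542.1 × √(0.7030/1.2970) = 542.1 × 0.73622 ≈ 399.1 nm.

399.1 nm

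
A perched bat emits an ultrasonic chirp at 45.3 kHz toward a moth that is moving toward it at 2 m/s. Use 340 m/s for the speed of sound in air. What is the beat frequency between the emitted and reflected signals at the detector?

The moth first receives the wave as a moving observer: f₁ = f₀ · (v + u)/v = 45.3 × (340 + 2)/340 ≈ 45.566 kHz.
The reflection then acts as a moving source: f₂ = f₁ · v/(v − u) ≈ 45.836 kHz.
Beat frequency (with f₀ = 45300 Hz): |f₂ − f₀| = 2u·f₀/(v − u) = 2 × 2 × 45300/338 ≈ 536 Hz.

536 Hz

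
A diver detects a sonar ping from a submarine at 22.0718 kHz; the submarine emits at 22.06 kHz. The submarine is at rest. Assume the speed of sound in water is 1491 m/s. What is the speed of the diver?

f' > f, so the diver is approaching.
f' = f · (v + v_o)/v ⇒ v_o = v · |f'/f − 1|.
v_o = 1491 × |22.0718/22.06 − 1| = 1491 × 0.0005349 ≈ 0.80 m/s.

0.80 m/s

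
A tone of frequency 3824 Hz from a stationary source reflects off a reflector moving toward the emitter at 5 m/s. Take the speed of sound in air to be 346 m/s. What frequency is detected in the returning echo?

The reflector first receives the wave as a moving observer: f₁ = f₀ · (v + u)/v = 3824 × (346 + 5)/346 ≈ 3879 Hz.
On reflection it acts as a source moving toward the stationary detector: f₂ = f₁ · v/(v − u) = 3879 × 346/341 ≈ 3936 Hz.
Equivalently f₂ = f₀ · (v + u)/(v − u).

3936 Hz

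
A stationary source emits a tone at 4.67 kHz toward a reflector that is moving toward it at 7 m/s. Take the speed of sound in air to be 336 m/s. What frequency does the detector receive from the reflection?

4.87 kHz

The reflector first receives the wave as a moving observer: f₁ = f₀ · (v + u)/v = 4.67 × (336 + 7)/336 ≈ 4.77 kHz.
On reflection it acts as a source moving toward the stationary detector: f₂ = f₁ · v/(v − u) = 4.77 × 336/329 ≈ 4.87 kHz.
Equivalently f₂ = f₀ · (v + u)/(v − u).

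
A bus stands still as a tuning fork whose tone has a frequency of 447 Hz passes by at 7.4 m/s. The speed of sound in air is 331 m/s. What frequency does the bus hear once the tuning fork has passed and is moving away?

Receding: f₂ = f · v/(v + v_s) = 447 × 331/338.4 ≈ 437 Hz.

437 Hz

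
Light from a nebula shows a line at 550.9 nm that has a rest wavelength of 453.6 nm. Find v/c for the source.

0.192c

λ'/λ₀ = 1.2145 > 1 (redshift), so the source is receding.
λ'/λ₀ = √((1 + β)/(1 − β)) for a receding source ⇒ β = (r² − 1)/(r² + 1) with r = λ'/λ₀.
β = (1.4750 − 1)/(1.4750 + 1) ≈ 0.192.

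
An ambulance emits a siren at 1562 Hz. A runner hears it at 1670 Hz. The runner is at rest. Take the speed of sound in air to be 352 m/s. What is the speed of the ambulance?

f' > f, so the ambulance is approaching.
f' = f · v/(v − v_s) ⇒ v_s = v · |1 − f/f'|.
v_s = 352 × |1 − 1562/1670| = 352 × 0.06467 ≈ 22.8 m/s.

22.8 m/s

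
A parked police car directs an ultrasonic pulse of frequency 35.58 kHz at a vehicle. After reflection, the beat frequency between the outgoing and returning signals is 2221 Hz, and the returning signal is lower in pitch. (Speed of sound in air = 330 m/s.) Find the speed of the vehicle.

10.6 m/s

Double Doppler shift off a moving reflector: f₂ = f₀ · (v + u)/(v − u) (u > 0 toward emitter).
Returning signal is lower, so f₂ = f₀ − Δf = 35580 − 2221 = 33359 Hz.
Rearranging, u = v · (f₂ − f₀)/(f₂ + f₀) = 330 × -2221/68939 ≈ -10.6 m/s.
So the vehicle is moving at 10.6 m/s away from the emitter.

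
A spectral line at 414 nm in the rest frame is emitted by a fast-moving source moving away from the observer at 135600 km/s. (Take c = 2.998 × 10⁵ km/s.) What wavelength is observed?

674.2 nm

β = v/c = 135600/299800 = 0.4523.
Relativistic Doppler for wavelength: λ' = λ₀ · √((1 + β)/(1 − β)).
λ' = 414 × √(1.4523/0.5477) = 414 × 1.62839 ≈ 674.2 nm.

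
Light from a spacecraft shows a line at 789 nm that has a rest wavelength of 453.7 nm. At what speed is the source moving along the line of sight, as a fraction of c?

0.503c

λ'/λ₀ = 1.7390 > 1 (redshift), so the source is receding.
λ'/λ₀ = √((1 + β)/(1 − β)) for a receding source ⇒ β = (r² − 1)/(r² + 1) with r = λ'/λ₀.
β = (3.0242 − 1)/(3.0242 + 1) ≈ 0.503.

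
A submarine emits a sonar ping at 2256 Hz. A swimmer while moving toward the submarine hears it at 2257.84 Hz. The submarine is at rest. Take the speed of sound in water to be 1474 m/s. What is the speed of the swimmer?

f' = f · (v + v_o)/v ⇒ v_o = v · |f'/f − 1|.
v_o = 1474 × |2257.84/2256 − 1| = 1474 × 0.0008156 ≈ 1.20 m/s.

1.20 m/s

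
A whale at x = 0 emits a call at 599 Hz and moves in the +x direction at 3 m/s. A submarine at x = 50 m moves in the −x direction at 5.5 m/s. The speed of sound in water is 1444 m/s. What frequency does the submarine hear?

603 Hz

The observer lies on the +x side, so the source is heading toward the observer and the observer is heading toward the source.
Both move, so f' = f · (v + v_o)/(v − v_s).
f' = 599 × (1444 + 5.5)/(1444 − 3) = 599 × 1449.5/1441 ≈ 603 Hz.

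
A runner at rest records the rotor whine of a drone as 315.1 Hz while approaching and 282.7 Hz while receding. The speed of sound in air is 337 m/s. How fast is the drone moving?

18.3 m/s

f₁/f₂ = (v + v_s)/(v − v_s), so v_s = v · (f₁ − f₂)/(f₁ + f₂).
v_s = 337 × (315.1 − 282.7)/(315.1 + 282.7) = 337 × 32.4/597.8 ≈ 18.3 m/s.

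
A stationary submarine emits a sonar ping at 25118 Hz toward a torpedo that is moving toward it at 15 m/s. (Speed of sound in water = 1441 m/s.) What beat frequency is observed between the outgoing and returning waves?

528 Hz

The torpedo first receives the wave as a moving observer: f₁ = f₀ · (v + u)/v = 25118 × (1441 + 15)/1441 ≈ 25379 Hz.
On reflection it acts as a source moving toward the stationary detector: f₂ = f₁ · v/(v − u) = 25379 × 1441/1426 ≈ 25646 Hz.
Equivalently f₂ = f₀ · (v + u)/(v − u).
Beat frequency: |f₂ − f₀| = 2u·f₀/(v − u) = 2 × 15 × 25118/1426 ≈ 528 Hz.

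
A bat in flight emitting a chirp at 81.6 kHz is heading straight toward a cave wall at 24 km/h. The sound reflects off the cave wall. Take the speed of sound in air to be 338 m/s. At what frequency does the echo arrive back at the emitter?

24 km/h = 6.667 m/s.
The cave wall receives the sound from a moving source: f₁ = f₀ · v/(v − v_e) = 81.6 × 338/331.33 ≈ 83.2 kHz.
On the return leg the bat in flight is a moving observer: f₂ = f₁ · (v + v_e)/v = 83.2 × 344.67/338 ≈ 84.9 kHz.

84.9 kHz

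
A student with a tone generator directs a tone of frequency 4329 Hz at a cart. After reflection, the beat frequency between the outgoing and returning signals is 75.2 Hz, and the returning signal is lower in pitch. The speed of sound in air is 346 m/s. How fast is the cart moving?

Double Doppler shift off a moving reflector: f₂ = f₀ · (v + u)/(v − u) (u > 0 toward emitter).
Returning signal is lower, so f₂ = f₀ − Δf = 4329 − 75.2 = 4253.8 Hz.
Rearranging, u = v · (f₂ − f₀)/(f₂ + f₀) = 346 × -75.2/8582.8 ≈ -3.0 m/s.
So the cart is moving at 3.0 m/s away from the emitter.

3.0 m/s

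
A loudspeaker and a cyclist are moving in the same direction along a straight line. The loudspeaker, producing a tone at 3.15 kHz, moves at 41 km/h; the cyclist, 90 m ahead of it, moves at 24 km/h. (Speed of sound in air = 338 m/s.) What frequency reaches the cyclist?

3.20 kHz

41 km/h = 11.39 m/s; 24 km/h = 6.667 m/s.
The cyclist is ahead, so the loudspeaker is moving toward it while the cyclist is moving away from the loudspeaker.
General Doppler shift: f' = f · (v − v_o)/(v − v_s).
f' = 3.15 × (338 − 6.667)/(338 − 11.39) = 3.15 × 331.33/326.61 ≈ 3.20 kHz.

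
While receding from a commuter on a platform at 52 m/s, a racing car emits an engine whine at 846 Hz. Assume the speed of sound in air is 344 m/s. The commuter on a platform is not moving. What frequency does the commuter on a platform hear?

Only the source moves, away from the listener, so f' = f · v/(v + v_s).
f' = 846 × 344/(344 + 52) = 846 × 344/396 ≈ 735 Hz.

735 Hz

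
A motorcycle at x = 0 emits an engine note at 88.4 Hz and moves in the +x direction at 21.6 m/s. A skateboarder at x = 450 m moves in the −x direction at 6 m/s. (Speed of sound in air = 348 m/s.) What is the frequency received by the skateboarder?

The observer lies on the +x side, so the source is heading toward the observer and the observer is heading toward the source.
General Doppler shift: f' = f · (v + v_o)/(v − v_s).
f' = 88.4 × (348 + 6)/(348 − 21.6) = 88.4 × 354/326.4 ≈ 96 Hz.

96 Hz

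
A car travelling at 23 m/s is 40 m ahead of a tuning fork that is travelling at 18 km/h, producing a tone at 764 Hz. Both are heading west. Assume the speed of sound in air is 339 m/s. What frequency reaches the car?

723 Hz

18 km/h = 5 m/s.
The car is ahead, so the tuning fork is moving toward it while the car is moving away from the tuning fork.
Both move, so f' = f · (v − v_o)/(v − v_s).
f' = 764 × (339 − 23)/(339 − 5) = 764 × 316/334 ≈ 723 Hz.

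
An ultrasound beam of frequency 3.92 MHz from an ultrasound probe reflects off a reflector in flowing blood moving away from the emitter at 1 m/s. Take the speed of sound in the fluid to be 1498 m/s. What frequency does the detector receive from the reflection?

3.915 MHz

The reflector in flowing blood first receives the wave as a moving observer: f₁ = f₀ · (v − u)/v = 3.92 × (1498 − 1)/1498 ≈ 3.917 MHz.
On reflection it acts as a source moving away from the stationary detector: f₂ = f₁ · v/(v + u) = 3.917 × 1498/1499 ≈ 3.915 MHz.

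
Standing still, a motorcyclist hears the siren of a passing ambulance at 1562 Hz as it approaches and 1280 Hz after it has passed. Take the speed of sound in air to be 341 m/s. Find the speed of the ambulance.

34 m/s

f₁/f₂ = (v + v_s)/(v − v_s), so v_s = v · (f₁ − f₂)/(f₁ + f₂).
v_s = 341 × (1562 − 1280)/(1562 + 1280) = 341 × 282/2842 ≈ 34 m/s.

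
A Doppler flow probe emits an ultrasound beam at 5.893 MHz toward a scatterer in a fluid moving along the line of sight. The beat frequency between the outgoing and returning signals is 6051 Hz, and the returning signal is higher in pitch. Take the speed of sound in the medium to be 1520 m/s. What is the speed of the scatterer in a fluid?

Double Doppler shift off a moving reflector: f₂ = f₀ · (v + u)/(v − u) (u > 0 toward emitter).
Returning signal is higher, so f₂ = f₀ + Δf = 5893000 + 6051 = 5899051 Hz.
Rearranging, u = v · (f₂ − f₀)/(f₂ + f₀) = 1520 × 6051/11792051 ≈ 0.78 m/s.
So the scatterer in a fluid is moving at 0.78 m/s toward the emitter.

0.78 m/s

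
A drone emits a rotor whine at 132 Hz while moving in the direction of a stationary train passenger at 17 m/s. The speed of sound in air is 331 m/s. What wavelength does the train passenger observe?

Moving source, stationary observer: f' = f · v/(v − v_s) since the source is approaching.
f' = 132 × 331/(331 − 17) ≈ 139 Hz.
λ' = v/f' = 331/139.146 ≈ 2.38 m.

2.38 m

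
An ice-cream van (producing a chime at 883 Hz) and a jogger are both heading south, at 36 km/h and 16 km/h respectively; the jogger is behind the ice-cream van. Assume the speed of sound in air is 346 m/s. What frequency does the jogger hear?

36 km/h = 10 m/s; 16 km/h = 4.444 m/s.
The jogger is behind, so the ice-cream van is moving away from it while the jogger is moving toward the ice-cream van.
General Doppler shift: f' = f · (v + v_o)/(v + v_s).
f' = 883 × (346 + 4.444)/(346 + 10) = 883 × 350.44/356 ≈ 869 Hz.

869 Hz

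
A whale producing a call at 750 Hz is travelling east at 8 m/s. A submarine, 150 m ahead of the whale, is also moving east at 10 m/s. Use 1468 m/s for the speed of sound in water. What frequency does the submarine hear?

749 Hz

The submarine is ahead, so the whale is moving toward it while the submarine is moving away from the whale.
With source approaching and observer receding, f' = f · (v − v_o)/(v − v_s).
f' = 750 × (1468 − 10)/(1468 − 8) = 750 × 1458/1460 ≈ 749 Hz.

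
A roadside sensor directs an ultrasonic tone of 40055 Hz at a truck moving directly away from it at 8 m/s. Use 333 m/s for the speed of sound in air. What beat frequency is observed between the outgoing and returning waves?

At the truck (a moving observer), f₁ = f₀ · (v − u)/v = 40055 × 325/333 ≈ 39093 Hz.
The reflection then acts as a moving source: f₂ = f₁ · v/(v + u) ≈ 38176 Hz.
Equivalently f₂ = f₀ · (v − u)/(v + u).
Beat frequency: |f₂ − f₀| = 2u·f₀/(v + u) = 2 × 8 × 40055/341 ≈ 1879 Hz.

1879 Hz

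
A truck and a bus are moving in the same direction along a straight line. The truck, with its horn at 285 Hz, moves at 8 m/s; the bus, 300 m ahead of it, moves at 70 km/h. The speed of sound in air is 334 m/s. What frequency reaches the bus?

70 km/h = 19.44 m/s.
The bus is ahead, so the truck is moving toward it while the bus is moving away from the truck.
With source approaching and observer receding, f' = f · (v − v_o)/(v − v_s).
f' = 285 × (334 − 19.44)/(334 − 8) = 285 × 314.56/326 ≈ 275 Hz.

275 Hz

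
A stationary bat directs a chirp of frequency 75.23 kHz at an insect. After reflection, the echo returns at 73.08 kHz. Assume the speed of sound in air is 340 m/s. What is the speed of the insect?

4.9 m/s

Double Doppler shift off a moving reflector: f₂ = f₀ · (v + u)/(v − u) (u > 0 toward emitter).
Rearranging, u = v · (f₂ − f₀)/(f₂ + f₀) = 340 × -2.15/148.31 ≈ -4.9 m/s.
So the insect is moving at 4.9 m/s away from the emitter.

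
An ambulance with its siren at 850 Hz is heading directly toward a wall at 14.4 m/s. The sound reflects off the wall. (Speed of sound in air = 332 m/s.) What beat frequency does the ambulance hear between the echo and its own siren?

The wall receives the sound from a moving source: f₁ = f₀ · v/(v − v_e) = 850 × 332/317.6 ≈ 888.5 Hz.
On the return leg the ambulance is a moving observer: f₂ = f₁ · (v + v_e)/v = 888.5 × 346.4/332 ≈ 927.1 Hz.
Equivalently f₂ = f₀ · (v + v_e)/(v − v_e).
Beat against the emitted tone: |f₂ − f₀| = 2v_e·f₀/(v − v_e) = 2 × 14.4 × 850/317.6 ≈ 77 Hz.

77 Hz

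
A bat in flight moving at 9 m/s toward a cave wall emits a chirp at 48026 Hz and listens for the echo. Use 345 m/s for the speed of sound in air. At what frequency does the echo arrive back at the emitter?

50599 Hz

The cave wall receives the sound from a moving source: f₁ = f₀ · v/(v − v_e) = 48026 × 345/336 ≈ 49312 Hz.
On the return leg the bat in flight is a moving observer: f₂ = f₁ · (v + v_e)/v = 49312 × 354/345 ≈ 50599 Hz.
Equivalently f₂ = f₀ · (v + v_e)/(v − v_e).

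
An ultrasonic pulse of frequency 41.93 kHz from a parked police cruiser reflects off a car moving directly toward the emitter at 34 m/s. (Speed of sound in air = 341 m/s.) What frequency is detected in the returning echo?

51.2 kHz

At the car (a moving observer), f₁ = f₀ · (v + u)/v = 41.93 × 375/341 ≈ 46.1 kHz.
On reflection it acts as a source moving toward the stationary detector: f₂ = f₁ · v/(v − u) = 46.1 × 341/307 ≈ 51.2 kHz.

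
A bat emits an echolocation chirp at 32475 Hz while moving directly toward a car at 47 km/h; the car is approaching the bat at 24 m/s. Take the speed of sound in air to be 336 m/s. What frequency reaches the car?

47 km/h = 13.06 m/s.
With source approaching and observer approaching, f' = f · (v + v_o)/(v − v_s).
f' = 32475 × (336 + 24)/(336 − 13.06) = 32475 × 360/322.94 ≈ 36201 Hz.

36201 Hz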